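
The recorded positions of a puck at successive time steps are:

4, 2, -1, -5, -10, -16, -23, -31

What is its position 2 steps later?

Taking differences between consecutive positions: -2, -3, -4, -5, -6, -7, -8. These grow by -1 each step.
step 8: -31 − 9 → -40
step 9: -40 − 10 → -50

-50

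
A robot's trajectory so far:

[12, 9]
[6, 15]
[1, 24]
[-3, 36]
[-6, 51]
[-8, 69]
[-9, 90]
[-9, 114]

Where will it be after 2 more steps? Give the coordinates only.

Taking differences between consecutive positions: [-6, +6], [-5, +9], [-4, +12], [-3, +15], [-2, +18], [-1, +21], [+0, +24]. These grow by [+1, +3] each step.
step 8: [-9, 114] + [+1, +27] → [-8, 141]
step 9: [-8, 141] + [+2, +30] → [-6, 171]

[-6, 171]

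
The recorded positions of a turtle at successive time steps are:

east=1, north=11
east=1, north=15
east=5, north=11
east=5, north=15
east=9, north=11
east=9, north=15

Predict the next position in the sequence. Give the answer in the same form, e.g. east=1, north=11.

The moves between consecutive positions are (+0,+4), (+4,-4), (+0,+4), (+4,-4), (+0,+4); they repeat the 2-cycle [(+0,+4), (+4,-4)].
step 6: apply (+4,-4) → east=13, north=11

east=13, north=11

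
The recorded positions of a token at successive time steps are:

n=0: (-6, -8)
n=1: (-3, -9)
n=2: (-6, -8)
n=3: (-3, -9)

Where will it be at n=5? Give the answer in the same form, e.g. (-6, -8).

Consecutive displacements (+3, -1), (-3, +1), (+3, -1) scale by a factor of -1 each step.
step 4: (-3, -9) + (-3, +1) → (-6, -8)
step 5: (-6, -8) + (+3, -1) → (-3, -9)

(-3, -9)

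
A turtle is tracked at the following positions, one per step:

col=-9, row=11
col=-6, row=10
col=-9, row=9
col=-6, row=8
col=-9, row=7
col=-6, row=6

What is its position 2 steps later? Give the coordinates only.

col=-6, row=4

The col coordinate repeats the cycle [-9, -6] with period 2; step 7 mod 2 = 1, giving -6.
The row coordinate changes by -1 each step, so at step 7 it is 11 + 7·(-1) = 4.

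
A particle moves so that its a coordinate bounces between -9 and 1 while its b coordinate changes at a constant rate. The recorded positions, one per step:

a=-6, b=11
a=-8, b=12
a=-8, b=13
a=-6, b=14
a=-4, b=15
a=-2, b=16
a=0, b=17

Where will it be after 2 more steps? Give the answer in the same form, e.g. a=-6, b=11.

The a coordinate travels 2 per step and bounces off the walls at -9 and 1.
  step 7: 0 → 0
  step 8: 0 → -2
The b coordinate changes by +1 each step: at step 8 it is 19.

a=-2, b=19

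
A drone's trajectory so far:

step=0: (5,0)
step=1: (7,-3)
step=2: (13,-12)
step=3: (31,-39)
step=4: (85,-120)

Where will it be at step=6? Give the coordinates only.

The jumps are (+2,-3), (+6,-9), (+18,-27), (+54,-81) — a geometric progression with ratio 3.
step 5: (85,-120) + (+162,-243) → (247,-363)
step 6: (247,-363) + (+486,-729) → (733,-1092)

(733,-1092)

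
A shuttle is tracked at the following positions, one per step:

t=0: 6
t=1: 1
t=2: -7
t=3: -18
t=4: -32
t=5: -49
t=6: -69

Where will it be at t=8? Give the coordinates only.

Successive displacements: -5, -8, -11, -14, -17, -20 — each changes by -3.
step 7: -69 − 23 → -92
step 8: -92 − 26 → -118

-118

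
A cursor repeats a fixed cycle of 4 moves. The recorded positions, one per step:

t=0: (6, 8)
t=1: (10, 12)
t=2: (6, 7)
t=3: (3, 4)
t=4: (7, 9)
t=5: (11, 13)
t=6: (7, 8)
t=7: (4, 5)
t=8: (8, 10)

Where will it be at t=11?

(5, 6)

Differencing gives (+4, +4), (-4, -5), (-3, -3), (+4, +5), (+4, +4), (-4, -5), (-3, -3), (+4, +5). This is the pattern (+4, +4), (-4, -5), (-3, -3), (+4, +5) repeated.
step 9: apply (+4, +4) → (12, 14)
step 10: apply (-4, -5) → (8, 9)
step 11: apply (-3, -3) → (5, 6)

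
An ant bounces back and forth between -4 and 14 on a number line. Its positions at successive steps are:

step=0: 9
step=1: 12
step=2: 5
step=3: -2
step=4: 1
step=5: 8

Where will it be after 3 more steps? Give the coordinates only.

The value reflects between -4 and 14, moving 7 per step.
  step 6: 8 → 13
  step 7: 13 → 6
  step 8: 6 → -1

-1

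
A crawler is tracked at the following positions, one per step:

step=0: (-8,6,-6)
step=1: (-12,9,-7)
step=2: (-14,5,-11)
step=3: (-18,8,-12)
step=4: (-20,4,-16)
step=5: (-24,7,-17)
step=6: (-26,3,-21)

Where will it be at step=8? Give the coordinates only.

Differencing gives (-4,+3,-1), (-2,-4,-4), (-4,+3,-1), (-2,-4,-4), (-4,+3,-1), (-2,-4,-4). This is the pattern (-4,+3,-1), (-2,-4,-4) repeated.
step 7: apply (-4,+3,-1) → (-30,6,-22)
step 8: apply (-2,-4,-4) → (-32,2,-26)

(-32,2,-26)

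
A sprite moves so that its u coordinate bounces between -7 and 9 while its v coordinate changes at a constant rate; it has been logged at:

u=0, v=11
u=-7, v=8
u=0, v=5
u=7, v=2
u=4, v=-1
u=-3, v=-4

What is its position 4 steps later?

The u coordinate travels 7 per step and bounces off the walls at -7 and 9.
  step 6: -3 → -4
  step 7: -4 → 3
  step 8: 3 → 8
  step 9: 8 → 1
The v coordinate changes by -3 each step: at step 9 it is -16.

u=1, v=-16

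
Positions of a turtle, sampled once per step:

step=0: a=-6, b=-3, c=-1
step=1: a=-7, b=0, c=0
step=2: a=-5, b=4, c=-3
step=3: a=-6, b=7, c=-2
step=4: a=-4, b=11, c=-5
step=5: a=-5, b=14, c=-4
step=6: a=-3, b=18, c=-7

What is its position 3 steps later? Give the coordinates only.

a=-3, b=28, c=-8

Differencing gives (-1, +3, +1), (+2, +4, -3), (-1, +3, +1), (+2, +4, -3), (-1, +3, +1), (+2, +4, -3). This is the pattern (-1, +3, +1), (+2, +4, -3) repeated.
step 7: apply (-1, +3, +1) → a=-4, b=21, c=-6
step 8: apply (+2, +4, -3) → a=-2, b=25, c=-9
step 9: apply (-1, +3, +1) → a=-3, b=28, c=-8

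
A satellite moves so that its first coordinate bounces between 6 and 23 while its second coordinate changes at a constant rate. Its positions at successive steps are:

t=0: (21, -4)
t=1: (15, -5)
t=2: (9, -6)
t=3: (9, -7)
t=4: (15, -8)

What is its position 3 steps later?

(13, -11)

The first coordinate travels 6 per step and bounces off the walls at 6 and 23.
  step 5: 15 → 21
  step 6: 21 → 19
  step 7: 19 → 13
The second coordinate changes by -1 each step: at step 7 it is -11.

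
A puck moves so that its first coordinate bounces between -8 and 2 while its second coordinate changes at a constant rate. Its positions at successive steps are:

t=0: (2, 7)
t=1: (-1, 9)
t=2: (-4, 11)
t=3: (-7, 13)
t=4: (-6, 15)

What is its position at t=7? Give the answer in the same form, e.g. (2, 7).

(1, 21)

The first coordinate travels 3 per step and bounces off the walls at -8 and 2.
  step 5: -6 → -3
  step 6: -3 → 0
  step 7: 0 → 1
The second coordinate changes by +2 each step: at step 7 it is 21.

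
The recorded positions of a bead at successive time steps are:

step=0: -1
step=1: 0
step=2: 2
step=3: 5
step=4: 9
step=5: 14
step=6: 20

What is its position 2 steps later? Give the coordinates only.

Successive displacements: +1, +2, +3, +4, +5, +6 — each changes by +1.
step 7: 20 + 7 → 27
step 8: 27 + 8 → 35

35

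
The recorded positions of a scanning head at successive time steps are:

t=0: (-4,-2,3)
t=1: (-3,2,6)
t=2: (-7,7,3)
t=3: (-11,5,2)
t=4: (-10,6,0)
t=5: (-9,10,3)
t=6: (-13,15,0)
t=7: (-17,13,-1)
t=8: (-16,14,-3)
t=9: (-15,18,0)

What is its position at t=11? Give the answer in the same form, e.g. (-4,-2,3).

(-23,21,-4)

Differencing gives (+1,+4,+3), (-4,+5,-3), (-4,-2,-1), (+1,+1,-2), (+1,+4,+3), (-4,+5,-3), (-4,-2,-1), (+1,+1,-2), (+1,+4,+3). This is the pattern (+1,+4,+3), (-4,+5,-3), (-4,-2,-1), (+1,+1,-2) repeated.
step 10: apply (-4,+5,-3) → (-19,23,-3)
step 11: apply (-4,-2,-1) → (-23,21,-4)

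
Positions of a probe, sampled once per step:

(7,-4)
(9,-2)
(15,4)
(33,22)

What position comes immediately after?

Consecutive displacements (+2,+2), (+6,+6), (+18,+18) scale by a factor of 3 each step.
step 4: (33,22) + (+54,+54) → (87,76)

(87,76)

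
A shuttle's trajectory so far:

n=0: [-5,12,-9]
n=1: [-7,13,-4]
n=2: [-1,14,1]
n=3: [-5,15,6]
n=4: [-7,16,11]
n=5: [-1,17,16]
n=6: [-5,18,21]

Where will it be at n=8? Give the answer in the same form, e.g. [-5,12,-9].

[-1,20,31]

The first coordinate repeats the cycle [-5, -7, -1] with period 3; step 8 mod 3 = 2, giving -1.
The second coordinate changes by +1 each step, so at step 8 it is 12 + 8·(1) = 20.
The third coordinate changes by +5 each step, so at step 8 it is -9 + 8·(5) = 31.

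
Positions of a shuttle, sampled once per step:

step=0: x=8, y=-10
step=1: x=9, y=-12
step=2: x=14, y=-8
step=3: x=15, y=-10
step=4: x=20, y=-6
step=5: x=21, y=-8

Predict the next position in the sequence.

x=26, y=-4

Step-to-step displacements: (+1, -2), (+5, +4), (+1, -2), (+5, +4), (+1, -2) — a repeating cycle of length 2.
step 6: apply (+5, +4) → x=26, y=-4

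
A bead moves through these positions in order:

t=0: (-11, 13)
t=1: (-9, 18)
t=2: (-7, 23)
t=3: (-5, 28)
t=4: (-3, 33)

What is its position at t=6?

(1, 43)

Each step adds (+2, +5) to the position.
step 5: (-3, 33) + (+2, +5) → (-1, 38)
step 6: (-1, 38) + (+2, +5) → (1, 43)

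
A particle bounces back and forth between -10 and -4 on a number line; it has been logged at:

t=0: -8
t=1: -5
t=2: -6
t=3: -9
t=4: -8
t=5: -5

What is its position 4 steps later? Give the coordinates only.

The value travels 3 per step and bounces off the walls at -10 and -4.
  step 6: -5 → -6
  step 7: -6 → -9
  step 8: -9 → -8
  step 9: -8 → -5

-5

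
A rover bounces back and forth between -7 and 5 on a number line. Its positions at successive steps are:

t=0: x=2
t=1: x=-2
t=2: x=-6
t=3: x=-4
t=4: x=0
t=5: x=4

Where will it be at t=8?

The value reflects between -7 and 5, moving 4 per step.
  step 6: 4 → 2
  step 7: 2 → -2
  step 8: -2 → -6

x=-6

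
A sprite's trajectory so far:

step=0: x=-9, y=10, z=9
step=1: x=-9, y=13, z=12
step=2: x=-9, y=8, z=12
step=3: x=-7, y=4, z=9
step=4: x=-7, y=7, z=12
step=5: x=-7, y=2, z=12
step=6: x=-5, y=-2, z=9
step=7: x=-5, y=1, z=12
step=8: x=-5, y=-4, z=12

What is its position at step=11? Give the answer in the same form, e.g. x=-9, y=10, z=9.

The moves between consecutive positions are (+0,+3,+3), (+0,-5,+0), (+2,-4,-3), (+0,+3,+3), (+0,-5,+0), (+2,-4,-3), (+0,+3,+3), (+0,-5,+0); they repeat the 3-cycle [(+0,+3,+3), (+0,-5,+0), (+2,-4,-3)].
step 9: apply (+2,-4,-3) → x=-3, y=-8, z=9
step 10: apply (+0,+3,+3) → x=-3, y=-5, z=12
step 11: apply (+0,-5,+0) → x=-3, y=-10, z=12

x=-3, y=-10, z=12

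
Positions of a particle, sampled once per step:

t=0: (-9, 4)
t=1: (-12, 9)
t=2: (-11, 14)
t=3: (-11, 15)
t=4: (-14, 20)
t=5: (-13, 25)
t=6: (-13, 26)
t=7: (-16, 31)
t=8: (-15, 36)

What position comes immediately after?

Differencing gives (-3, +5), (+1, +5), (+0, +1), (-3, +5), (+1, +5), (+0, +1), (-3, +5), (+1, +5). This is the pattern (-3, +5), (+1, +5), (+0, +1) repeated.
step 9: apply (+0, +1) → (-15, 37)

(-15, 37)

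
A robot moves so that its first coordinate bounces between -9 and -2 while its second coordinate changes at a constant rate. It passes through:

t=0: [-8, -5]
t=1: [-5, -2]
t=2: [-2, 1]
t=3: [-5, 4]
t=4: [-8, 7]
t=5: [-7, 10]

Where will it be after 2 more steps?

[-3, 16]

The first coordinate travels 3 per step and bounces off the walls at -9 and -2.
  step 6: -7 → -4
  step 7: -4 → -3
The second coordinate changes by +3 each step: at step 7 it is 16.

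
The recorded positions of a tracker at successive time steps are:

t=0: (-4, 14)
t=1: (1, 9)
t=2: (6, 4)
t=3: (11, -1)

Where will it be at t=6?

Constant displacement of (+5, -5) per step.
step 4: (11, -1) + (+5, -5) → (16, -6)
step 5: (16, -6) + (+5, -5) → (21, -11)
step 6: (21, -11) + (+5, -5) → (26, -16)

(26, -16)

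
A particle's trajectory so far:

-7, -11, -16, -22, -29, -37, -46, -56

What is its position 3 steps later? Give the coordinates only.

Taking differences between consecutive positions: -4, -5, -6, -7, -8, -9, -10. These grow by -1 each step.
step 8: -56 − 11 → -67
step 9: -67 − 12 → -79
step 10: -79 − 13 → -92

-92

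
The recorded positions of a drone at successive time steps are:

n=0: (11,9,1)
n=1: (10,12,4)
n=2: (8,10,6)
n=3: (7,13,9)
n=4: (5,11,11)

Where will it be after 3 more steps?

(1,15,19)

Differencing gives (-1,+3,+3), (-2,-2,+2), (-1,+3,+3), (-2,-2,+2). This is the pattern (-1,+3,+3), (-2,-2,+2) repeated.
step 5: apply (-1,+3,+3) → (4,14,14)
step 6: apply (-2,-2,+2) → (2,12,16)
step 7: apply (-1,+3,+3) → (1,15,19)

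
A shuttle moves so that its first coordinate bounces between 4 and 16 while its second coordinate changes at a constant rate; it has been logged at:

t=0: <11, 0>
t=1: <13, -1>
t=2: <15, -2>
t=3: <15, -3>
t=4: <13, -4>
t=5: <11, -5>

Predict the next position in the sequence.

<9, -6>

The first coordinate reflects between 4 and 16, moving 2 per step.
  step 6: 11 → 9
The second coordinate changes by -1 each step: at step 6 it is -6.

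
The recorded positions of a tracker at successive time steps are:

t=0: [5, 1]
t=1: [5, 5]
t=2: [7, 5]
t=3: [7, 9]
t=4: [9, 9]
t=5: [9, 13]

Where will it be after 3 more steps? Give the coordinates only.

The moves between consecutive positions are [+0, +4], [+2, +0], [+0, +4], [+2, +0], [+0, +4]; they repeat the 2-cycle [[+0, +4], [+2, +0]].
step 6: apply [+2, +0] → [11, 13]
step 7: apply [+0, +4] → [11, 17]
step 8: apply [+2, +0] → [13, 17]

[13, 17]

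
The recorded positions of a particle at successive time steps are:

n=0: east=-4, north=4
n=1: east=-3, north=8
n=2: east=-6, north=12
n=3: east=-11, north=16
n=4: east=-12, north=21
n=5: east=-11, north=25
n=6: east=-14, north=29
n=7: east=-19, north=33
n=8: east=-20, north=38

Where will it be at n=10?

The moves between consecutive positions are (+1,+4), (-3,+4), (-5,+4), (-1,+5), (+1,+4), (-3,+4), (-5,+4), (-1,+5); they repeat the 4-cycle [(+1,+4), (-3,+4), (-5,+4), (-1,+5)].
step 9: apply (+1,+4) → east=-19, north=42
step 10: apply (-3,+4) → east=-22, north=46

east=-22, north=46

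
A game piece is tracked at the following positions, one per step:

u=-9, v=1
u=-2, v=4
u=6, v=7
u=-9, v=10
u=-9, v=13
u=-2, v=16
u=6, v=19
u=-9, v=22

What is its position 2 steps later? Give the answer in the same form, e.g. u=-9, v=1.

u=-2, v=28

U: cycles through -9, -2, 6, -9 every 4 steps. Step 9 lands at position 1 of the cycle → -2.
V: linear, +3 per step → 28 at step 9.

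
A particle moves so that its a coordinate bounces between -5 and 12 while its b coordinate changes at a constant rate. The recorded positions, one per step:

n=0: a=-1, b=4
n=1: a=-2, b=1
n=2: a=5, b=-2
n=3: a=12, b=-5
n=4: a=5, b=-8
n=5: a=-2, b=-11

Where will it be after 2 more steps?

a=6, b=-17

The a coordinate travels 7 per step and bounces off the walls at -5 and 12.
  step 6: -2 → -1
  step 7: -1 → 6
The b coordinate changes by -3 each step: at step 7 it is -17.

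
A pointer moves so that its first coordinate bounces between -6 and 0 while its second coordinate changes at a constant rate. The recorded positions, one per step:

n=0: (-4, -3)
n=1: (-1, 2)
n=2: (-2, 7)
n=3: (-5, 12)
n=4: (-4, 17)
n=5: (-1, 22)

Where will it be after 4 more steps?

(-1, 42)

The first coordinate reflects between -6 and 0, moving 3 per step.
  step 6: -1 → -2
  step 7: -2 → -5
  step 8: -5 → -4
  step 9: -4 → -1
The second coordinate changes by +5 each step: at step 9 it is 42.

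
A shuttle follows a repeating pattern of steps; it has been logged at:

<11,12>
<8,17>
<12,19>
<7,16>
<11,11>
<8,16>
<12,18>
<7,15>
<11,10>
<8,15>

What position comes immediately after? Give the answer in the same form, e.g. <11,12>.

Step-to-step displacements: <-3,+5>, <+4,+2>, <-5,-3>, <+4,-5>, <-3,+5>, <+4,+2>, <-5,-3>, <+4,-5>, <-3,+5> — a repeating cycle of length 4.
step 10: apply <+4,+2> → <12,17>

<12,17>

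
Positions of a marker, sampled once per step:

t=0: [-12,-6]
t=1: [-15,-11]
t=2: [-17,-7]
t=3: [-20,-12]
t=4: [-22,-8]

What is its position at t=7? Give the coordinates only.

[-30,-14]

Differencing gives [-3,-5], [-2,+4], [-3,-5], [-2,+4]. This is the pattern [-3,-5], [-2,+4] repeated.
step 5: apply [-3,-5] → [-25,-13]
step 6: apply [-2,+4] → [-27,-9]
step 7: apply [-3,-5] → [-30,-14]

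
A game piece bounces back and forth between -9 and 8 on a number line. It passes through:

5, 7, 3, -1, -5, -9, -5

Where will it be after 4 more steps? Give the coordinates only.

5

The value travels 4 per step and bounces off the walls at -9 and 8.
  step 7: -5 → -1
  step 8: -1 → 3
  step 9: 3 → 7
  step 10: 7 → 5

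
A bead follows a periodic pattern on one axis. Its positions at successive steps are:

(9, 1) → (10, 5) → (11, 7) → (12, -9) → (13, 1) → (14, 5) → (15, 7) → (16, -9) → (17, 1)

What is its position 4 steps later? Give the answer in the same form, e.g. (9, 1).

(21, 1)

The first coordinate changes by +1 each step, so at step 12 it is 9 + 12·(1) = 21.
The second coordinate repeats the cycle [1, 5, 7, -9] with period 4; step 12 mod 4 = 0, giving 1.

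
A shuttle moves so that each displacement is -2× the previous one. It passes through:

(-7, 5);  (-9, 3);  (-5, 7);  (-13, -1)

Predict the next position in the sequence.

(3, 15)

Consecutive displacements (-2, -2), (+4, +4), (-8, -8) scale by a factor of -2 each step.
step 4: (-13, -1) + (+16, +16) → (3, 15)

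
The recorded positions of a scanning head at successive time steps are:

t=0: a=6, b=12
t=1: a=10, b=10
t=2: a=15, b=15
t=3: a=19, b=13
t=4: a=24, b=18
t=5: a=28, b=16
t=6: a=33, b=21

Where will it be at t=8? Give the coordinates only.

Step-to-step displacements: (+4, -2), (+5, +5), (+4, -2), (+5, +5), (+4, -2), (+5, +5) — a repeating cycle of length 2.
step 7: apply (+4, -2) → a=37, b=19
step 8: apply (+5, +5) → a=42, b=24

a=42, b=24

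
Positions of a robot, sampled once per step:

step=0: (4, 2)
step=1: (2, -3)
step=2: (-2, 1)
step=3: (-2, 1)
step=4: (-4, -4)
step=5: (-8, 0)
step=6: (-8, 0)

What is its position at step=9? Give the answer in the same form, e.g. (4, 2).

(-14, -1)

The moves between consecutive positions are (-2, -5), (-4, +4), (+0, +0), (-2, -5), (-4, +4), (+0, +0); they repeat the 3-cycle [(-2, -5), (-4, +4), (+0, +0)].
step 7: apply (-2, -5) → (-10, -5)
step 8: apply (-4, +4) → (-14, -1)
step 9: apply (+0, +0) → (-14, -1)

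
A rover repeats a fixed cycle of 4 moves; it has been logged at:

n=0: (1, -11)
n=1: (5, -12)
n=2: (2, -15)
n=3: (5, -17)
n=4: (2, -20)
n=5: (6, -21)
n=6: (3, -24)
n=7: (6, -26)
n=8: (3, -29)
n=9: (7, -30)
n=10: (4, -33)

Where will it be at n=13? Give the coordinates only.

Step-to-step displacements: (+4, -1), (-3, -3), (+3, -2), (-3, -3), (+4, -1), (-3, -3), (+3, -2), (-3, -3), (+4, -1), (-3, -3) — a repeating cycle of length 4.
step 11: apply (+3, -2) → (7, -35)
step 12: apply (-3, -3) → (4, -38)
step 13: apply (+4, -1) → (8, -39)

(8, -39)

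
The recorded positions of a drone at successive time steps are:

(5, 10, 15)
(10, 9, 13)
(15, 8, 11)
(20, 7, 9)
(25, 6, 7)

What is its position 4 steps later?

The position changes by (+5, -1, -2) every step.
step 5: (25, 6, 7) + (+5, -1, -2) → (30, 5, 5)
step 6: (30, 5, 5) + (+5, -1, -2) → (35, 4, 3)
step 7: (35, 4, 3) + (+5, -1, -2) → (40, 3, 1)
step 8: (40, 3, 1) + (+5, -1, -2) → (45, 2, -1)

(45, 2, -1)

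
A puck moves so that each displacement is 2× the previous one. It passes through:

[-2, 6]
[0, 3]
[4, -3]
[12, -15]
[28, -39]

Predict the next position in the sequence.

[60, -87]

Step-to-step displacements: [+2, -3], [+4, -6], [+8, -12], [+16, -24]; each is 2× the previous.
step 5: [28, -39] + [+32, -48] → [60, -87]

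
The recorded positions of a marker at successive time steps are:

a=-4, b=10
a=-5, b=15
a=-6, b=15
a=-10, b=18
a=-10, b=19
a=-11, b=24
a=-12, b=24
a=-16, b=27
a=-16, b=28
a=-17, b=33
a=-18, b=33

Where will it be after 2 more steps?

a=-22, b=37

Step-to-step displacements: (-1, +5), (-1, +0), (-4, +3), (+0, +1), (-1, +5), (-1, +0), (-4, +3), (+0, +1), (-1, +5), (-1, +0) — a repeating cycle of length 4.
step 11: apply (-4, +3) → a=-22, b=36
step 12: apply (+0, +1) → a=-22, b=37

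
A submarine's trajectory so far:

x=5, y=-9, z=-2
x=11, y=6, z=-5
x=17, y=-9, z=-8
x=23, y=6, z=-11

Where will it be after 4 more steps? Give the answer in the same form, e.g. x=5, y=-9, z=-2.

X: linear, +6 per step → 47 at step 7.
Y: cycles through -9, 6 every 2 steps. Step 7 lands at position 1 of the cycle → 6.
Z: linear, -3 per step → -23 at step 7.

x=47, y=6, z=-23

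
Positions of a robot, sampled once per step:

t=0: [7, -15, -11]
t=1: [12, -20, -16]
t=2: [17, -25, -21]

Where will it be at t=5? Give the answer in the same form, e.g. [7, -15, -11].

[32, -40, -36]

Constant displacement of [+5, -5, -5] per step.
step 3: [17, -25, -21] + [+5, -5, -5] → [22, -30, -26]
step 4: [22, -30, -26] + [+5, -5, -5] → [27, -35, -31]
step 5: [27, -35, -31] + [+5, -5, -5] → [32, -40, -36]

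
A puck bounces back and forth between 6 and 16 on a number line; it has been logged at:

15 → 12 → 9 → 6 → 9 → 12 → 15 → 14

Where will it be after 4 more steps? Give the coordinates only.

The value travels 3 per step and bounces off the walls at 6 and 16.
  step 8: 14 → 11
  step 9: 11 → 8
  step 10: 8 → 7
  step 11: 7 → 10

10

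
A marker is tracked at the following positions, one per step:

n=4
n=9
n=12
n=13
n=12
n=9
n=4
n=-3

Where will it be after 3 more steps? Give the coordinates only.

n=-36

First differences are +5, +3, +1, -1, -3, -5, -7; their common second difference is -2 (constant acceleration).
step 8: -3 − 9 → n=-12
step 9: -12 − 11 → n=-23
step 10: -23 − 13 → n=-36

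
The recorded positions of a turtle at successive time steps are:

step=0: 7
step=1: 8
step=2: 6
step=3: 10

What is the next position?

2

The jumps are +1, -2, +4 — a geometric progression with ratio -2.
step 4: 10 − 8 → 2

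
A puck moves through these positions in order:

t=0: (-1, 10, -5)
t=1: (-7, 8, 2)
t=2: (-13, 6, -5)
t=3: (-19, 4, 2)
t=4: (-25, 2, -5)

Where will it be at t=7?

First: linear, -6 per step → -43 at step 7.
Second: linear, -2 per step → -4 at step 7.
Third: cycles through -5, 2 every 2 steps. Step 7 lands at position 1 of the cycle → 2.

(-43, -4, 2)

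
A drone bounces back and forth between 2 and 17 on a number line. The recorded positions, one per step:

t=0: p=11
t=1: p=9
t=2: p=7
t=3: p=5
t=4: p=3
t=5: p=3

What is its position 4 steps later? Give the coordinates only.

p=11

The value reflects between 2 and 17, moving 2 per step.
  step 6: 3 → 5
  step 7: 5 → 7
  step 8: 7 → 9
  step 9: 9 → 11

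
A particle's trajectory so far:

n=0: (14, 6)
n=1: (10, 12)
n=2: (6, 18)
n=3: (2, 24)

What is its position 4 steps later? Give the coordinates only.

(-14, 48)

Constant displacement of (-4, +6) per step.
step 4: (2, 24) + (-4, +6) → (-2, 30)
step 5: (-2, 30) + (-4, +6) → (-6, 36)
step 6: (-6, 36) + (-4, +6) → (-10, 42)
step 7: (-10, 42) + (-4, +6) → (-14, 48)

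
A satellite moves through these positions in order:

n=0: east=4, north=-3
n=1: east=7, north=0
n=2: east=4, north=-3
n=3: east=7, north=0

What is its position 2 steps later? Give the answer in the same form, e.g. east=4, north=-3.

Step-to-step displacements: (+3, +3), (-3, -3), (+3, +3); each is -1× the previous.
step 4: east=7, north=0 + (-3, -3) → east=4, north=-3
step 5: east=4, north=-3 + (+3, +3) → east=7, north=0

east=7, north=0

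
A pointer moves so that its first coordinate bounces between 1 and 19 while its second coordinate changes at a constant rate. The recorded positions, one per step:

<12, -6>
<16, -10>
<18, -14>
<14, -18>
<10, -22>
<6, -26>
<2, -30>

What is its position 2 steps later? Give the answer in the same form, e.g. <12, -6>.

The first coordinate travels 4 per step and bounces off the walls at 1 and 19.
  step 7: 2 → 4
  step 8: 4 → 8
The second coordinate changes by -4 each step: at step 8 it is -38.

<8, -38>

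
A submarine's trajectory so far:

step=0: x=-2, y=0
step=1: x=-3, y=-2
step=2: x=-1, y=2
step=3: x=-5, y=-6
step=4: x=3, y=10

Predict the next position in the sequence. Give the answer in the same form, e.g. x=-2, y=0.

Step-to-step displacements: (-1, -2), (+2, +4), (-4, -8), (+8, +16); each is -2× the previous.
step 5: x=3, y=10 + (-16, -32) → x=-13, y=-22

x=-13, y=-22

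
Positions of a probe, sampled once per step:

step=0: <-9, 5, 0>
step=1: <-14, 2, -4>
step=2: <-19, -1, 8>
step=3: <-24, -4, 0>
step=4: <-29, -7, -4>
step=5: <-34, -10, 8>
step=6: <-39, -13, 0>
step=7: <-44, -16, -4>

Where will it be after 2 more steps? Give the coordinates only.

<-54, -22, 0>

The first coordinate changes by -5 each step, so at step 9 it is -9 + 9·(-5) = -54.
The second coordinate changes by -3 each step, so at step 9 it is 5 + 9·(-3) = -22.
The third coordinate repeats the cycle [0, -4, 8] with period 3; step 9 mod 3 = 0, giving 0.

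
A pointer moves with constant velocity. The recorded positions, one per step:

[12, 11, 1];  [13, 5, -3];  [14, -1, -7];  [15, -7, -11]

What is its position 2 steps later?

Constant displacement of [+1, -6, -4] per step.
step 4: [15, -7, -11] + [+1, -6, -4] → [16, -13, -15]
step 5: [16, -13, -15] + [+1, -6, -4] → [17, -19, -19]

[17, -19, -19]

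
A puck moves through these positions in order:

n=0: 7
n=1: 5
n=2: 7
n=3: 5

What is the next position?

7

The jumps are -2, +2, -2 — a geometric progression with ratio -1.
step 4: 5 + 2 → 7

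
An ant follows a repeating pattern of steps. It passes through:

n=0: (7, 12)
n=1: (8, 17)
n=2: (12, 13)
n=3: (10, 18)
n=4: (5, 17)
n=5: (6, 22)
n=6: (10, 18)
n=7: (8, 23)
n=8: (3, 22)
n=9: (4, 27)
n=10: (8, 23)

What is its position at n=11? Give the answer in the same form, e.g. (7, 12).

Step-to-step displacements: (+1, +5), (+4, -4), (-2, +5), (-5, -1), (+1, +5), (+4, -4), (-2, +5), (-5, -1), (+1, +5), (+4, -4) — a repeating cycle of length 4.
step 11: apply (-2, +5) → (6, 28)

(6, 28)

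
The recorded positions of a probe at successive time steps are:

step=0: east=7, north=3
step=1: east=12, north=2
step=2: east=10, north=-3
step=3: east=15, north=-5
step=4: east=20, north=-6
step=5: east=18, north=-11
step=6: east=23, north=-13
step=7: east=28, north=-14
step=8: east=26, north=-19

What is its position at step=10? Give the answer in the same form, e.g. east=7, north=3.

Step-to-step displacements: (+5,-1), (-2,-5), (+5,-2), (+5,-1), (-2,-5), (+5,-2), (+5,-1), (-2,-5) — a repeating cycle of length 3.
step 9: apply (+5,-2) → east=31, north=-21
step 10: apply (+5,-1) → east=36, north=-22

east=36, north=-22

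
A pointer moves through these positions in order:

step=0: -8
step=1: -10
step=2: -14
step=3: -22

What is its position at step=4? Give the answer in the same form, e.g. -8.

Consecutive displacements -2, -4, -8 scale by a factor of 2 each step.
step 4: -22 − 16 → -38

-38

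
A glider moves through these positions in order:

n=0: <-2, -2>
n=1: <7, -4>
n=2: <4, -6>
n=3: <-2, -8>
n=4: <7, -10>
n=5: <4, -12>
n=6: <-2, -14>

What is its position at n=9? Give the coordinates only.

<-2, -20>

First: cycles through -2, 7, 4 every 3 steps. Step 9 lands at position 0 of the cycle → -2.
Second: linear, -2 per step → -20 at step 9.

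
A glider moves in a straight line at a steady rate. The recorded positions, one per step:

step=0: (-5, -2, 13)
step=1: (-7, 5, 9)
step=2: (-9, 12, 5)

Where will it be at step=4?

Constant displacement of (-2, +7, -4) per step.
step 3: (-9, 12, 5) + (-2, +7, -4) → (-11, 19, 1)
step 4: (-11, 19, 1) + (-2, +7, -4) → (-13, 26, -3)

(-13, 26, -3)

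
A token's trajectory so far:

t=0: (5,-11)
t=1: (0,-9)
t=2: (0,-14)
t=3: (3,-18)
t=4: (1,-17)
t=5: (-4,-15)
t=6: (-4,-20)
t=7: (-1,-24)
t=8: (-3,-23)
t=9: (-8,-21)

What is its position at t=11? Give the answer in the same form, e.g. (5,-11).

(-5,-30)

Step-to-step displacements: (-5,+2), (+0,-5), (+3,-4), (-2,+1), (-5,+2), (+0,-5), (+3,-4), (-2,+1), (-5,+2) — a repeating cycle of length 4.
step 10: apply (+0,-5) → (-8,-26)
step 11: apply (+3,-4) → (-5,-30)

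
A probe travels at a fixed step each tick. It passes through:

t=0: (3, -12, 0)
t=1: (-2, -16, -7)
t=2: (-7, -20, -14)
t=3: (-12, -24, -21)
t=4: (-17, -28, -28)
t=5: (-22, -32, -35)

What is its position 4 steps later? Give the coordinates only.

(-42, -48, -63)

Constant displacement of (-5, -4, -7) per step.
step 6: (-22, -32, -35) + (-5, -4, -7) → (-27, -36, -42)
step 7: (-27, -36, -42) + (-5, -4, -7) → (-32, -40, -49)
step 8: (-32, -40, -49) + (-5, -4, -7) → (-37, -44, -56)
step 9: (-37, -44, -56) + (-5, -4, -7) → (-42, -48, -63)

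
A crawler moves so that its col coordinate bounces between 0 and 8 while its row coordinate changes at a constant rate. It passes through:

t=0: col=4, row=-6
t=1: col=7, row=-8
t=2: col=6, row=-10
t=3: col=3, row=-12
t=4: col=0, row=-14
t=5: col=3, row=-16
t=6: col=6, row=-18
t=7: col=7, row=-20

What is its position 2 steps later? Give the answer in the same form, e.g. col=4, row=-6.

The col coordinate reflects between 0 and 8, moving 3 per step.
  step 8: 7 → 4
  step 9: 4 → 1
The row coordinate changes by -2 each step: at step 9 it is -24.

col=1, row=-24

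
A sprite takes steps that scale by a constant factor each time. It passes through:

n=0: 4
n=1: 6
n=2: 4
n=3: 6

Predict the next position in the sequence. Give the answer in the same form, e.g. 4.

Step-to-step displacements: +2, -2, +2; each is -1× the previous.
step 4: 6 − 2 → 4

4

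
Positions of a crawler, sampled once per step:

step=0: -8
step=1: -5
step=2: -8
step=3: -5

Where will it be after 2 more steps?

-5

Consecutive displacements +3, -3, +3 scale by a factor of -1 each step.
step 4: -5 − 3 → -8
step 5: -8 + 3 → -5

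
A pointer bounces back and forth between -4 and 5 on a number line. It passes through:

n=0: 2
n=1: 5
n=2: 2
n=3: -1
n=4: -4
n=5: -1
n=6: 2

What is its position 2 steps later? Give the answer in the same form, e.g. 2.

The value reflects between -4 and 5, moving 3 per step.
  step 7: 2 → 5
  step 8: 5 → 2

2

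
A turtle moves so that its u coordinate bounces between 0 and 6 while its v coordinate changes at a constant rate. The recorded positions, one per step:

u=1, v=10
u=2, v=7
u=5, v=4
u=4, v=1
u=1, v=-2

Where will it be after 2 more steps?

u=5, v=-8

The u coordinate travels 3 per step and bounces off the walls at 0 and 6.
  step 5: 1 → 2
  step 6: 2 → 5
The v coordinate changes by -3 each step: at step 6 it is -8.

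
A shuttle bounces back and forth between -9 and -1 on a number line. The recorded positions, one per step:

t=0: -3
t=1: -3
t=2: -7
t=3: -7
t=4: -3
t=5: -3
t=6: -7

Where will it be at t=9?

-3

The value travels 4 per step and bounces off the walls at -9 and -1.
  step 7: -7 → -7
  step 8: -7 → -3
  step 9: -3 → -3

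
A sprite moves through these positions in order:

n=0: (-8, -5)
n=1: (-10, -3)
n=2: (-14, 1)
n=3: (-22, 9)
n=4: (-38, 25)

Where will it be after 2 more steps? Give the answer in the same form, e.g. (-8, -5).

(-134, 121)

The jumps are (-2, +2), (-4, +4), (-8, +8), (-16, +16) — a geometric progression with ratio 2.
step 5: (-38, 25) + (-32, +32) → (-70, 57)
step 6: (-70, 57) + (-64, +64) → (-134, 121)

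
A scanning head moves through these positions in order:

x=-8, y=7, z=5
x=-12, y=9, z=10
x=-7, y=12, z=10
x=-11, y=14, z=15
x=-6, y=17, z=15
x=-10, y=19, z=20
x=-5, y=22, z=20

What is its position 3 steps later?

Step-to-step displacements: (-4, +2, +5), (+5, +3, +0), (-4, +2, +5), (+5, +3, +0), (-4, +2, +5), (+5, +3, +0) — a repeating cycle of length 2.
step 7: apply (-4, +2, +5) → x=-9, y=24, z=25
step 8: apply (+5, +3, +0) → x=-4, y=27, z=25
step 9: apply (-4, +2, +5) → x=-8, y=29, z=30

x=-8, y=29, z=30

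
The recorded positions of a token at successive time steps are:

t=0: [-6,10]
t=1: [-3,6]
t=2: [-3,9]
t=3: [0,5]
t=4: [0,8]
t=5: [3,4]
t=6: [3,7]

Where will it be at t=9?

[9,2]

The moves between consecutive positions are [+3,-4], [+0,+3], [+3,-4], [+0,+3], [+3,-4], [+0,+3]; they repeat the 2-cycle [[+3,-4], [+0,+3]].
step 7: apply [+3,-4] → [6,3]
step 8: apply [+0,+3] → [6,6]
step 9: apply [+3,-4] → [9,2]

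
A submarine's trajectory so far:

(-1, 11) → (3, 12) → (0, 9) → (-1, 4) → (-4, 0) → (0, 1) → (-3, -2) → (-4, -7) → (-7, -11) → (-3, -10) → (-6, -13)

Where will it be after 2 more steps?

Step-to-step displacements: (+4, +1), (-3, -3), (-1, -5), (-3, -4), (+4, +1), (-3, -3), (-1, -5), (-3, -4), (+4, +1), (-3, -3) — a repeating cycle of length 4.
step 11: apply (-1, -5) → (-7, -18)
step 12: apply (-3, -4) → (-10, -22)

(-10, -22)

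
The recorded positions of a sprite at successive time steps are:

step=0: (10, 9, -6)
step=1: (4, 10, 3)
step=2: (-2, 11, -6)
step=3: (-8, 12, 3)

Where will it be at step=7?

The first coordinate changes by -6 each step, so at step 7 it is 10 + 7·(-6) = -32.
The second coordinate changes by +1 each step, so at step 7 it is 9 + 7·(1) = 16.
The third coordinate repeats the cycle [-6, 3] with period 2; step 7 mod 2 = 1, giving 3.

(-32, 16, 3)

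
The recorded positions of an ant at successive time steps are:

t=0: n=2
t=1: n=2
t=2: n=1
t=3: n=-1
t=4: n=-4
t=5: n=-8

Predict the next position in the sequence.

n=-13

Taking differences between consecutive positions: +0, -1, -2, -3, -4. These grow by -1 each step.
step 6: -8 − 5 → n=-13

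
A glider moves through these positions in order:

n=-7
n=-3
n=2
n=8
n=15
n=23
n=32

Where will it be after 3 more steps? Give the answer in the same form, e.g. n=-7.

n=65

Successive displacements: +4, +5, +6, +7, +8, +9 — each changes by +1.
step 7: 32 + 10 → n=42
step 8: 42 + 11 → n=53
step 9: 53 + 12 → n=65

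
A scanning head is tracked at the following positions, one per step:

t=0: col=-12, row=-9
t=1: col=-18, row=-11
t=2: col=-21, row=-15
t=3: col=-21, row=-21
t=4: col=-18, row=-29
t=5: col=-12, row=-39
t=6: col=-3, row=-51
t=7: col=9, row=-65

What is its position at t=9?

col=42, row=-99

Taking differences between consecutive positions: (-6, -2), (-3, -4), (+0, -6), (+3, -8), (+6, -10), (+9, -12), (+12, -14). These grow by (+3, -2) each step.
step 8: col=9, row=-65 + (+15, -16) → col=24, row=-81
step 9: col=24, row=-81 + (+18, -18) → col=42, row=-99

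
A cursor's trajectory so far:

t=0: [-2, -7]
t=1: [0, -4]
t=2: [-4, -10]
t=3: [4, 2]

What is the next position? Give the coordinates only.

The jumps are [+2, +3], [-4, -6], [+8, +12] — a geometric progression with ratio -2.
step 4: [4, 2] + [-16, -24] → [-12, -22]

[-12, -22]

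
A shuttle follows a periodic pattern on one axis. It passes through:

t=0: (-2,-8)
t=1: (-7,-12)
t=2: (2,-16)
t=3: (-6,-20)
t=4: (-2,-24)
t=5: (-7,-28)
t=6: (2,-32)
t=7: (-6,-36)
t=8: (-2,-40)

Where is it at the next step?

The first coordinate repeats the cycle [-2, -7, 2, -6] with period 4; step 9 mod 4 = 1, giving -7.
The second coordinate changes by -4 each step, so at step 9 it is -8 + 9·(-4) = -44.

(-7,-44)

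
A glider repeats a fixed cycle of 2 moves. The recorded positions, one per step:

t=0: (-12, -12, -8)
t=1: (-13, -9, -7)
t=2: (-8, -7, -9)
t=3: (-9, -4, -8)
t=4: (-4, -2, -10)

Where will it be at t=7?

The moves between consecutive positions are (-1, +3, +1), (+5, +2, -2), (-1, +3, +1), (+5, +2, -2); they repeat the 2-cycle [(-1, +3, +1), (+5, +2, -2)].
step 5: apply (-1, +3, +1) → (-5, 1, -9)
step 6: apply (+5, +2, -2) → (0, 3, -11)
step 7: apply (-1, +3, +1) → (-1, 6, -10)

(-1, 6, -10)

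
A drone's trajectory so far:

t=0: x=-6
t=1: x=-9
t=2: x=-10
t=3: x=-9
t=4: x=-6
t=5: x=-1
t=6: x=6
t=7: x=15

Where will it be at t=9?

Successive displacements: -3, -1, +1, +3, +5, +7, +9 — each changes by +2.
step 8: 15 + 11 → x=26
step 9: 26 + 13 → x=39

x=39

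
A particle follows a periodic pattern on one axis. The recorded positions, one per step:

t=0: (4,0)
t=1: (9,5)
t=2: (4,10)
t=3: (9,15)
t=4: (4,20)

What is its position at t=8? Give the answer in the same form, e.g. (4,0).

First: cycles through 4, 9 every 2 steps. Step 8 lands at position 0 of the cycle → 4.
Second: linear, +5 per step → 40 at step 8.

(4,40)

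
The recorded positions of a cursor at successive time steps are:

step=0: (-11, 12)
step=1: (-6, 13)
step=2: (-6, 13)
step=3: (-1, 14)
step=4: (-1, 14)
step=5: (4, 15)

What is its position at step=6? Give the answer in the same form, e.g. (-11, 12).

(4, 15)

Differencing gives (+5, +1), (+0, +0), (+5, +1), (+0, +0), (+5, +1). This is the pattern (+5, +1), (+0, +0) repeated.
step 6: apply (+0, +0) → (4, 15)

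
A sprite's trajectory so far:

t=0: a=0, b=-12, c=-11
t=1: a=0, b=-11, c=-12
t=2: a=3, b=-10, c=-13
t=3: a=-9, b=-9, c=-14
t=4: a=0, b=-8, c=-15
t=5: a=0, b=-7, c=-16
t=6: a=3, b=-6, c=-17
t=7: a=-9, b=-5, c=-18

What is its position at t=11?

A: cycles through 0, 0, 3, -9 every 4 steps. Step 11 lands at position 3 of the cycle → -9.
B: linear, +1 per step → -1 at step 11.
C: linear, -1 per step → -22 at step 11.

a=-9, b=-1, c=-22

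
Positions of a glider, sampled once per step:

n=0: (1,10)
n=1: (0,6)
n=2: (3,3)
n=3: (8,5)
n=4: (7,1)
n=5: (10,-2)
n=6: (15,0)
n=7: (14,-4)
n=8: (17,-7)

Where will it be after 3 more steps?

Step-to-step displacements: (-1,-4), (+3,-3), (+5,+2), (-1,-4), (+3,-3), (+5,+2), (-1,-4), (+3,-3) — a repeating cycle of length 3.
step 9: apply (+5,+2) → (22,-5)
step 10: apply (-1,-4) → (21,-9)
step 11: apply (+3,-3) → (24,-12)

(24,-12)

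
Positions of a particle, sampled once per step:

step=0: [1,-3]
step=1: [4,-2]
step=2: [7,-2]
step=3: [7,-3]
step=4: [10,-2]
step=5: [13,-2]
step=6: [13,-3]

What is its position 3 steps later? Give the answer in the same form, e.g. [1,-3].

[19,-3]

Differencing gives [+3,+1], [+3,+0], [+0,-1], [+3,+1], [+3,+0], [+0,-1]. This is the pattern [+3,+1], [+3,+0], [+0,-1] repeated.
step 7: apply [+3,+1] → [16,-2]
step 8: apply [+3,+0] → [19,-2]
step 9: apply [+0,-1] → [19,-3]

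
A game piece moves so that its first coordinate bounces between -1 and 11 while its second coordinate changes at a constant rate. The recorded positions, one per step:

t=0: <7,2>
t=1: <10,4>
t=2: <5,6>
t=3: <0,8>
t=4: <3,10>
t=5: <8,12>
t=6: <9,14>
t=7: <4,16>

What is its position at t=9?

The first coordinate travels 5 per step and bounces off the walls at -1 and 11.
  step 8: 4 → -1
  step 9: -1 → 4
The second coordinate changes by +2 each step: at step 9 it is 20.

<4,20>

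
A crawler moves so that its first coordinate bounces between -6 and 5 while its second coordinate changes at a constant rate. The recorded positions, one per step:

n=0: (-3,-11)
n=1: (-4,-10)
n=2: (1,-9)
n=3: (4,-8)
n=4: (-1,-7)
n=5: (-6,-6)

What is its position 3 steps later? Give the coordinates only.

(1,-3)

The first coordinate travels 5 per step and bounces off the walls at -6 and 5.
  step 6: -6 → -1
  step 7: -1 → 4
  step 8: 4 → 1
The second coordinate changes by +1 each step: at step 8 it is -3.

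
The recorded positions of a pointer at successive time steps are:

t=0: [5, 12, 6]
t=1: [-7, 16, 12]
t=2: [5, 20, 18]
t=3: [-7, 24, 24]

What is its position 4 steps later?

[-7, 40, 48]

The first coordinate repeats the cycle [5, -7] with period 2; step 7 mod 2 = 1, giving -7.
The second coordinate changes by +4 each step, so at step 7 it is 12 + 7·(4) = 40.
The third coordinate changes by +6 each step, so at step 7 it is 6 + 7·(6) = 48.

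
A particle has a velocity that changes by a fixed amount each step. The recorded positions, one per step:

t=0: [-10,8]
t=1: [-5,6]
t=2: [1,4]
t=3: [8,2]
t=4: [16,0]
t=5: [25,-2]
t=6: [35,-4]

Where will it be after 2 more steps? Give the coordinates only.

First differences are [+5,-2], [+6,-2], [+7,-2], [+8,-2], [+9,-2], [+10,-2]; their common second difference is [+1,+0] (constant acceleration).
step 7: [35,-4] + [+11,-2] → [46,-6]
step 8: [46,-6] + [+12,-2] → [58,-8]

[58,-8]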